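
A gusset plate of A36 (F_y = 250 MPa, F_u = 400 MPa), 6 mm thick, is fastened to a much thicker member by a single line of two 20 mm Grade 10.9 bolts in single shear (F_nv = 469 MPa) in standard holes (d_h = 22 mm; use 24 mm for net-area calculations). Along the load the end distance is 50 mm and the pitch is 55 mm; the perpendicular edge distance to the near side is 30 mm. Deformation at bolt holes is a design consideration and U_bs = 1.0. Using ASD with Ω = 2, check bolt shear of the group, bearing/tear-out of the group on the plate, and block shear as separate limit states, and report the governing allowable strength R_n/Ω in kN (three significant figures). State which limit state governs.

Bolt shear: A_b = π·20²/4 = 314.2 mm²; R_n = 469 × 314.2 × 2 × 1 / 1000 = 294.7 kN → 294.7 / 2 = 147 kN.
Bearing: edge l_c = 39, r_n = 112.3 kN; interior l_c = 33, r_n = 95.04 kN; R_n = 112.3 + 1·95.04 = 207.4 kN → 104 kN.
Block shear: A_gv = 630, A_nv = 414, A_nt = 108 mm²; R_n = min(0.6F_uA_nv, 0.6F_yA_gv) + U_bs·F_u·A_nt = 137.7 kN → 68.9 kN.
Block shear governs: 68.9 kN.

68.9 kN (block shear governs)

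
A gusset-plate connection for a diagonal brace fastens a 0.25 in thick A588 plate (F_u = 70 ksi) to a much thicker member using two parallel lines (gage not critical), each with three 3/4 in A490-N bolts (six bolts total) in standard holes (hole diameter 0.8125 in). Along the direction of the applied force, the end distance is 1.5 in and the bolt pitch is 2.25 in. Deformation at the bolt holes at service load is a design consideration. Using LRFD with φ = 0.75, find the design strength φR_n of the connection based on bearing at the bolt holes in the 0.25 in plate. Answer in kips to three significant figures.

Per bolt r_n = 1.2 l_c t F_u ≤ 2.4 d t F_u; upper limit = 2.4 × 0.75 × 0.25 × 70 = 31.5 kips.
Edge bolt: l_c = 1.5 − 0.8125/2 = 1.094 in → 1.2 × 1.094 × 0.25 × 70 = 22.97 → r_n = 22.97 kips.
Interior bolts: l_c = 2.25 − 0.8125 = 1.438 in → 1.2 × 1.438 × 0.25 × 70 = 30.19 → r_n = 30.19 kips.
R_n = 2 × 22.97 + 4 × 30.19 = 166.7 kips.
Design strength φR_n = 0.75 × 166.7 = 125 kips.

125 kips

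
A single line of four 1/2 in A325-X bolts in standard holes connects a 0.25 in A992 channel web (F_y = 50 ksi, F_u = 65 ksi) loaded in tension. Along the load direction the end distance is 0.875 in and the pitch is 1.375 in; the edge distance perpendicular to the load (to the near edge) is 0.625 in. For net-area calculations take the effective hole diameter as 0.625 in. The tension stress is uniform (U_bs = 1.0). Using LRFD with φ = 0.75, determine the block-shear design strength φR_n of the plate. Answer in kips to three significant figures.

Shear plane L_v = 0.875 + 3·1.375 = 5 in; A_gv = 5 × 0.25 = 1.25 in².
A_nv = (5 − 3.5·0.625) × 0.25 = 0.7031 in².
A_nt = (0.625 − 0.5·0.625) × 0.25 = 0.07812 in².
0.6 F_u A_nv = 27.42 kips; 0.6 F_y A_gv = 37.5 kips → shear rupture governs the shear term.
R_n = 27.42 + 1.0 × 65 × 0.07812 = 32.5 kips.
Design strength φR_n = 0.75 × 32.5 = 24.4 kips.

24.4 kips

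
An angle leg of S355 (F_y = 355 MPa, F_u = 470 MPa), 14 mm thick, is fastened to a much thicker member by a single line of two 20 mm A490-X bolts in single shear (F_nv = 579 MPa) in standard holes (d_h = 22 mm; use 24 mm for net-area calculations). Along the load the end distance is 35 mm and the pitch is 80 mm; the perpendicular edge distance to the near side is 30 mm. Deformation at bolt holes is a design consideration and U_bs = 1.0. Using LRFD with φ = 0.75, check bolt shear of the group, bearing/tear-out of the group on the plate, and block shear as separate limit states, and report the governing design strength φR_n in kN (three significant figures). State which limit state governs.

273 kN (bolt shear governs)

Bolt shear: A_b = π·20²/4 = 314.2 mm²; R_n = 579 × 314.2 × 2 × 1 / 1000 = 363.8 kN → 0.75 × 363.8 = 273 kN.
Bearing: edge l_c = 24, r_n = 189.5 kN; interior l_c = 58, r_n = 315.8 kN; R_n = 189.5 + 1·315.8 = 505.3 kN → 379 kN.
Block shear: A_gv = 1610, A_nv = 1106, A_nt = 252 mm²; R_n = min(0.6F_uA_nv, 0.6F_yA_gv) + U_bs·F_u·A_nt = 430.3 kN → 323 kN.
Bolt shear governs: 273 kN.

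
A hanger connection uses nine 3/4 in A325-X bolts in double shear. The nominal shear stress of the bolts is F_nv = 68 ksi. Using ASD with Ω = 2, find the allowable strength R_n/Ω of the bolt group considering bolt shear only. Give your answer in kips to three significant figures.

270 kips

A_b = π × 0.75² / 4 = 0.4418 in².
R_n = F_nv · A_b · n · n_s = 68 × 0.4418 × 9 × 2 = 540.7 kips.
Allowable strength R_n/Ω = 540.7 / 2 = 270 kips.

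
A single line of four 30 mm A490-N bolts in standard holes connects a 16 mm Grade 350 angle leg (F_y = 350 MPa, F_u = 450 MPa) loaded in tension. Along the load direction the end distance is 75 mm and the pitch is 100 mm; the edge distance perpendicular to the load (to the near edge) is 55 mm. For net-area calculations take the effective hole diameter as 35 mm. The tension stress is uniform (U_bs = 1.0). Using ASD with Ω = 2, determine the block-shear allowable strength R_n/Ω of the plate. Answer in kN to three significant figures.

680 kN

Shear plane L_v = 75 + 3·100 = 375 mm; A_gv = 375 × 16 = 6000 mm².
A_nv = (375 − 3.5·35) × 16 = 4040 mm².
A_nt = (55 − 0.5·35) × 16 = 600 mm².
0.6 F_u A_nv = 1091 kN; 0.6 F_y A_gv = 1260 kN → shear rupture governs the shear term.
R_n = 1091 + 1.0 × 450 × 600 / 1000 = 1361 kN.
Allowable strength R_n/Ω = 1361 / 2 = 680 kN.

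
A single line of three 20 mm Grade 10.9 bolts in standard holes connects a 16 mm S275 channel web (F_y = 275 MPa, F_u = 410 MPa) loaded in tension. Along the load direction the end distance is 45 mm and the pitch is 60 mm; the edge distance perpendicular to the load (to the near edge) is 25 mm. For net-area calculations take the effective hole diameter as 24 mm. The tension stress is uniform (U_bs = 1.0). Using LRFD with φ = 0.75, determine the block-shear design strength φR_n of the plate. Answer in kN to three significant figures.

Shear plane L_v = 45 + 2·60 = 165 mm; A_gv = 165 × 16 = 2640 mm².
A_nv = (165 − 2.5·24) × 16 = 1680 mm².
A_nt = (25 − 0.5·24) × 16 = 208 mm².
0.6 F_u A_nv = 413.3 kN; 0.6 F_y A_gv = 435.6 kN → shear rupture governs the shear term.
R_n = 413.3 + 1.0 × 410 × 208 / 1000 = 498.6 kN.
Design strength φR_n = 0.75 × 498.6 = 374 kN.

374 kN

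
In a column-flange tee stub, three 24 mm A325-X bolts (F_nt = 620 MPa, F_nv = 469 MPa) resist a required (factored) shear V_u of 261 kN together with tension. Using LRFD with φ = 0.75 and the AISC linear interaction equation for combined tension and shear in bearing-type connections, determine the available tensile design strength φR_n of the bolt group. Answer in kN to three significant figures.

475 kN

A_b = π·24²/4 = 452.4 mm²; f_rv = 261 × 1000 / (3 × 452.4) = 192.3 MPa.
F'_nt = 1.3 F_nt − (F_nt / φF_nv) f_rv = 1.3·620 − (620/(0.75·469))·192.3 = 467 MPa, capped at F_nt → F'_nt = 467 MPa.
R_n = F'_nt · A_b · n = 467 × 452.4 × 3 / 1000 = 633.8 kN.
Design strength φR_n = 0.75 × 633.8 = 475 kN.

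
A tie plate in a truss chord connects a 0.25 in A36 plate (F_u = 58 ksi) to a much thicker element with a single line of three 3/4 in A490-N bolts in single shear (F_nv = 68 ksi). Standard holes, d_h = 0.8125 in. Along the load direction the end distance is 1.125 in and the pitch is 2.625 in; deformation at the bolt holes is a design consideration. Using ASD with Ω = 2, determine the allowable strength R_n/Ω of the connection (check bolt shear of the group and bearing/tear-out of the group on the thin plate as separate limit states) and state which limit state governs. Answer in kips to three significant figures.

32.4 kips (bearing governs)

Bolt shear: A_b = π·0.75²/4 = 0.4418 in²; R_n = 68 × 0.4418 × 3 × 1 = 90.12 kips → 90.12 / 2 = 45.1 kips.
Bearing (1.2 l_c t F_u ≤ 2.4 d t F_u): upper limit = 2.4·0.75·0.25·58 = 26.1 kips.
  Edge l_c = 1.125 − 0.8125/2 = 0.7188 → r_n = 12.51 kips; interior l_c = 2.625 − 0.8125 = 1.812 → r_n = 26.1 kips.
  R_n,bearing = 1·12.51 + 2·26.1 = 64.71 kips → 64.71 / 2 = 32.4 kips.
Bearing governs: 32.4 kips.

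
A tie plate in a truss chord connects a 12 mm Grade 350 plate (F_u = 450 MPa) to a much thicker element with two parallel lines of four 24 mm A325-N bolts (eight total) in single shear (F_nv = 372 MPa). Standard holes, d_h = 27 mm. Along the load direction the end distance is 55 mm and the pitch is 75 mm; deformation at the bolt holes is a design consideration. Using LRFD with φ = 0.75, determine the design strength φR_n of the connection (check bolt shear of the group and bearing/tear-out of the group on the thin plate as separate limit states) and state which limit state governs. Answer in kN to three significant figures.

Bolt shear: A_b = π·24²/4 = 452.4 mm²; R_n = 372 × 452.4 × 8 × 1 / 1000 = 1346 kN → 0.75 × 1346 = 1010 kN.
Bearing (1.2 l_c t F_u ≤ 2.4 d t F_u): upper limit = 2.4·24·12·450 / 1000 = 311 kN.
  Edge l_c = 55 − 27/2 = 41.5 → r_n = 268.9 kN; interior l_c = 75 − 27 = 48 → r_n = 311 kN.
  R_n,bearing = 2·268.9 + 6·311 = 2404 kN → 0.75 × 2404 = 1800 kN.
Bolt shear governs: 1010 kN.

1010 kN (bolt shear governs)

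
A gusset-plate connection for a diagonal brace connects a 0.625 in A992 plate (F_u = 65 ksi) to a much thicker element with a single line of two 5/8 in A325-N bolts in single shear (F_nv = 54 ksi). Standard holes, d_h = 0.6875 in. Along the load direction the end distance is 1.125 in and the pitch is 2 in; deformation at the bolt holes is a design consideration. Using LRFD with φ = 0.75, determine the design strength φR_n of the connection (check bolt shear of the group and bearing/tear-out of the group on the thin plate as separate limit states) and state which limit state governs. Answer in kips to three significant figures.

Bolt shear: A_b = π·0.625²/4 = 0.3068 in²; R_n = 54 × 0.3068 × 2 × 1 = 33.13 kips → 0.75 × 33.13 = 24.9 kips.
Bearing (1.2 l_c t F_u ≤ 2.4 d t F_u): upper limit = 2.4·0.625·0.625·65 = 60.94 kips.
  Edge l_c = 1.125 − 0.6875/2 = 0.7812 → r_n = 38.09 kips; interior l_c = 2 − 0.6875 = 1.312 → r_n = 60.94 kips.
  R_n,bearing = 1·38.09 + 1·60.94 = 99.02 kips → 0.75 × 99.02 = 74.3 kips.
Bolt shear governs: 24.9 kips.

24.9 kips (bolt shear governs)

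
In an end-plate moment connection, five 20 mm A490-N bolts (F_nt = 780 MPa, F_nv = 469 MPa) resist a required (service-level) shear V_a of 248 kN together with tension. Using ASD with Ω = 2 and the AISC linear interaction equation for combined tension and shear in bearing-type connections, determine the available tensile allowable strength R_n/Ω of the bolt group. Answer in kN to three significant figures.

384 kN

A_b = π·20²/4 = 314.2 mm²; f_rv = 248 × 1000 / (5 × 314.2) = 157.9 MPa.
F'_nt = 1.3 F_nt − (Ω F_nt / F_nv) f_rv = 1.3·780 − (2·780/469)·157.9 = 488.8 MPa, capped at F_nt → F'_nt = 488.8 MPa.
R_n = F'_nt · A_b · n = 488.8 × 314.2 × 5 / 1000 = 767.9 kN.
Allowable strength R_n/Ω = 767.9 / 2 = 384 kN.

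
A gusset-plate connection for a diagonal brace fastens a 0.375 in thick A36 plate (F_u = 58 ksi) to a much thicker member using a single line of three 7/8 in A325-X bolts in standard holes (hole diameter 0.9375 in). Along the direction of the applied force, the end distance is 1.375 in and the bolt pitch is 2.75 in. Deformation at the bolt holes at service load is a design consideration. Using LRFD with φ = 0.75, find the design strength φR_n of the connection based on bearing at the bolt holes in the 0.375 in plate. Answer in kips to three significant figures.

86.3 kips

Per bolt r_n = 1.2 l_c t F_u ≤ 2.4 d t F_u; upper limit = 2.4 × 0.875 × 0.375 × 58 = 45.68 kips.
Edge bolt: l_c = 1.375 − 0.9375/2 = 0.9062 in → 1.2 × 0.9062 × 0.375 × 58 = 23.65 → r_n = 23.65 kips.
Interior bolts: l_c = 2.75 − 0.9375 = 1.812 in → 1.2 × 1.812 × 0.375 × 58 = 47.31 → r_n = 45.68 kips.
R_n = 1 × 23.65 + 2 × 45.68 = 115 kips.
Design strength φR_n = 0.75 × 115 = 86.3 kips.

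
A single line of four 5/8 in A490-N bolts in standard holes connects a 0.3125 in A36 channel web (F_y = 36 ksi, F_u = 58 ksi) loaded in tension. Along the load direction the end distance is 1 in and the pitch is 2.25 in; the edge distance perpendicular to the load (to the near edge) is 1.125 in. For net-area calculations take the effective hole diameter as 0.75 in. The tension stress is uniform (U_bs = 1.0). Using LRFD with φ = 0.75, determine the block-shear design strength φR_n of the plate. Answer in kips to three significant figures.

49.4 kips

Shear plane L_v = 1 + 3·2.25 = 7.75 in; A_gv = 7.75 × 0.3125 = 2.422 in².
A_nv = (7.75 − 3.5·0.75) × 0.3125 = 1.602 in².
A_nt = (1.125 − 0.5·0.75) × 0.3125 = 0.2344 in².
0.6 F_u A_nv = 55.73 kips; 0.6 F_y A_gv = 52.31 kips → shear yielding governs the shear term.
R_n = 52.31 + 1.0 × 58 × 0.2344 = 65.91 kips.
Design strength φR_n = 0.75 × 65.91 = 49.4 kips.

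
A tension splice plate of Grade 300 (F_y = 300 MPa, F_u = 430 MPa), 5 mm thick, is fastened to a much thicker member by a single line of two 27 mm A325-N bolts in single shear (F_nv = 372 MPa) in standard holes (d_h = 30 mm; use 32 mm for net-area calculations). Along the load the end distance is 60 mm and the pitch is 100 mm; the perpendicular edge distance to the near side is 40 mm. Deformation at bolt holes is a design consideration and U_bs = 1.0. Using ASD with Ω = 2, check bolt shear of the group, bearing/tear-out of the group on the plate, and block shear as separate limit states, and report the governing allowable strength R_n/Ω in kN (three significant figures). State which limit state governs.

Bolt shear: A_b = π·27²/4 = 572.6 mm²; R_n = 372 × 572.6 × 2 × 1 / 1000 = 426 kN → 426 / 2 = 213 kN.
Bearing: edge l_c = 45, r_n = 116.1 kN; interior l_c = 70, r_n = 139.3 kN; R_n = 116.1 + 1·139.3 = 255.4 kN → 128 kN.
Block shear: A_gv = 800, A_nv = 560, A_nt = 120 mm²; R_n = min(0.6F_uA_nv, 0.6F_yA_gv) + U_bs·F_u·A_nt = 195.6 kN → 97.8 kN.
Block shear governs: 97.8 kN.

97.8 kN (block shear governs)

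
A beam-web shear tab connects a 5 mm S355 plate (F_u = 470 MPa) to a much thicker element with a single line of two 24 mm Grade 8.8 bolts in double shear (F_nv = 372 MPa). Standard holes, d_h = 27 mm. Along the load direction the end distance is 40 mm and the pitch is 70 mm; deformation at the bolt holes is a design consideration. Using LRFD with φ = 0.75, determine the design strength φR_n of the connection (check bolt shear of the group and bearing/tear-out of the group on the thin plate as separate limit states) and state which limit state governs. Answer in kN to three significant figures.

147 kN (bearing governs)

Bolt shear: A_b = π·24²/4 = 452.4 mm²; R_n = 372 × 452.4 × 2 × 2 / 1000 = 673.2 kN → 0.75 × 673.2 = 505 kN.
Bearing (1.2 l_c t F_u ≤ 2.4 d t F_u): upper limit = 2.4·24·5·470 / 1000 = 135.4 kN.
  Edge l_c = 40 − 27/2 = 26.5 → r_n = 74.73 kN; interior l_c = 70 − 27 = 43 → r_n = 121.3 kN.
  R_n,bearing = 1·74.73 + 1·121.3 = 196 kN → 0.75 × 196 = 147 kN.
Bearing governs: 147 kN.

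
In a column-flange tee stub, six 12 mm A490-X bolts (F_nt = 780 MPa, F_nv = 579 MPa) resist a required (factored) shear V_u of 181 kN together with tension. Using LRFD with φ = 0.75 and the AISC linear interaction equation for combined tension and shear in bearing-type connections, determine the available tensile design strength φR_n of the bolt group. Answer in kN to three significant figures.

272 kN

A_b = π·12²/4 = 113.1 mm²; f_rv = 181 × 1000 / (6 × 113.1) = 266.7 MPa.
F'_nt = 1.3 F_nt − (F_nt / φF_nv) f_rv = 1.3·780 − (780/(0.75·579))·266.7 = 534.9 MPa, capped at F_nt → F'_nt = 534.9 MPa.
R_n = F'_nt · A_b · n = 534.9 × 113.1 × 6 / 1000 = 363 kN.
Design strength φR_n = 0.75 × 363 = 272 kN.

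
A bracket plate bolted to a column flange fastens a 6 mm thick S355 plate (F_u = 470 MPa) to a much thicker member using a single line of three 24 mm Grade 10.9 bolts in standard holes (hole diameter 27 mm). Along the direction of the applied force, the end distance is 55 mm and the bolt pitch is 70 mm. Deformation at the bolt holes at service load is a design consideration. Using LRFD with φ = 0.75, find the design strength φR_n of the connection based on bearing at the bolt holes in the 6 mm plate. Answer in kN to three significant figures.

Per bolt r_n = 1.2 l_c t F_u ≤ 2.4 d t F_u; upper limit = 2.4 × 24 × 6 × 470 / 1000 = 162.4 kN.
Edge bolt: l_c = 55 − 27/2 = 41.5 mm → 1.2 × 41.5 × 6 × 470 / 1000 = 140.4 → r_n = 140.4 kN.
Interior bolts: l_c = 70 − 27 = 43 mm → 1.2 × 43 × 6 × 470 / 1000 = 145.5 → r_n = 145.5 kN.
R_n = 1 × 140.4 + 2 × 145.5 = 431.5 kN.
Design strength φR_n = 0.75 × 431.5 = 324 kN.

324 kN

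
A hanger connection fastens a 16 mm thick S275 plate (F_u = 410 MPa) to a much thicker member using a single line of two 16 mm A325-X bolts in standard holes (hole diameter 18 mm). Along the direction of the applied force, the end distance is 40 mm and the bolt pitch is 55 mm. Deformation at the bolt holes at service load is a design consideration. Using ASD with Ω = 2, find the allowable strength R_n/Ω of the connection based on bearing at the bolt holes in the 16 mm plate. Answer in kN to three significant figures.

248 kN

Per bolt r_n = 1.2 l_c t F_u ≤ 2.4 d t F_u; upper limit = 2.4 × 16 × 16 × 410 / 1000 = 251.9 kN.
Edge bolt: l_c = 40 − 18/2 = 31 mm → 1.2 × 31 × 16 × 410 / 1000 = 244 → r_n = 244 kN.
Interior bolts: l_c = 55 − 18 = 37 mm → 1.2 × 37 × 16 × 410 / 1000 = 291.3 → r_n = 251.9 kN.
R_n = 1 × 244 + 1 × 251.9 = 495.9 kN.
Allowable strength R_n/Ω = 495.9 / 2 = 248 kN.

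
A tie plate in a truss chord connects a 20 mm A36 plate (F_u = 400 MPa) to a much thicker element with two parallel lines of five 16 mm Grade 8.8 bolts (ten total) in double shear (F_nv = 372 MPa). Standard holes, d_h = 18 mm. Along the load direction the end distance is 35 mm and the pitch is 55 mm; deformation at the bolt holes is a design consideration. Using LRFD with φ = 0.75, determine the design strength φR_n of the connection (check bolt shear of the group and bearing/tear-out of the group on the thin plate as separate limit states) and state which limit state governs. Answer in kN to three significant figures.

Bolt shear: A_b = π·16²/4 = 201.1 mm²; R_n = 372 × 201.1 × 10 × 2 / 1000 = 1496 kN → 0.75 × 1496 = 1120 kN.
Bearing (1.2 l_c t F_u ≤ 2.4 d t F_u): upper limit = 2.4·16·20·400 / 1000 = 307.2 kN.
  Edge l_c = 35 − 18/2 = 26 → r_n = 249.6 kN; interior l_c = 55 − 18 = 37 → r_n = 307.2 kN.
  R_n,bearing = 2·249.6 + 8·307.2 = 2957 kN → 0.75 × 2957 = 2220 kN.
Bolt shear governs: 1120 kN.

1120 kN (bolt shear governs)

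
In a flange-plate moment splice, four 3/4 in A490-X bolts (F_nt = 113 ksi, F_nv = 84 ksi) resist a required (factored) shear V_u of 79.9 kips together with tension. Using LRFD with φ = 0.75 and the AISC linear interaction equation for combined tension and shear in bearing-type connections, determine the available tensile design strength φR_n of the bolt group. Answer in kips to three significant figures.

87.2 kips

A_b = π·0.75²/4 = 0.4418 in²; f_rv = 79.9 / (4 × 0.4418) = 45.21 ksi.
F'_nt = 1.3 F_nt − (F_nt / φF_nv) f_rv = 1.3·113 − (113/(0.75·84))·45.21 = 65.8 ksi, capped at F_nt → F'_nt = 65.8 ksi.
R_n = F'_nt · A_b · n = 65.8 × 0.4418 × 4 = 116.3 kips.
Design strength φR_n = 0.75 × 116.3 = 87.2 kips.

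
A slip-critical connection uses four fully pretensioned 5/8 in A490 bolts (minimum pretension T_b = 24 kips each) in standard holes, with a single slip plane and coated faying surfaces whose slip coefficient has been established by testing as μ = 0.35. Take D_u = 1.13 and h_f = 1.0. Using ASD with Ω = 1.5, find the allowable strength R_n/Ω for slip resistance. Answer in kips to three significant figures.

R_n = μ · D_u · h_f · T_b · n_s · n_b = 0.35 × 1.13 × 1.0 × 24 × 1 × 4 = 37.97 kips.
Allowable strength R_n/Ω = 37.97 / 1.5 = 25.3 kips.

25.3 kips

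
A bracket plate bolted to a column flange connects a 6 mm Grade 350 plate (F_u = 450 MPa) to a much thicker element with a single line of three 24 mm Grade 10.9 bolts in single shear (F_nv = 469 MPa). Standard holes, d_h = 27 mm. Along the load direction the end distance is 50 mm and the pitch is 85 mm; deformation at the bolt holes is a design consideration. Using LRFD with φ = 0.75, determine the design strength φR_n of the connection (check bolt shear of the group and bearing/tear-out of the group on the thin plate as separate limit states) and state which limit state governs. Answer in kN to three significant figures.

322 kN (bearing governs)

Bolt shear: A_b = π·24²/4 = 452.4 mm²; R_n = 469 × 452.4 × 3 × 1 / 1000 = 636.5 kN → 0.75 × 636.5 = 477 kN.
Bearing (1.2 l_c t F_u ≤ 2.4 d t F_u): upper limit = 2.4·24·6·450 / 1000 = 155.5 kN.
  Edge l_c = 50 − 27/2 = 36.5 → r_n = 118.3 kN; interior l_c = 85 − 27 = 58 → r_n = 155.5 kN.
  R_n,bearing = 1·118.3 + 2·155.5 = 429.3 kN → 0.75 × 429.3 = 322 kN.
Bearing governs: 322 kN.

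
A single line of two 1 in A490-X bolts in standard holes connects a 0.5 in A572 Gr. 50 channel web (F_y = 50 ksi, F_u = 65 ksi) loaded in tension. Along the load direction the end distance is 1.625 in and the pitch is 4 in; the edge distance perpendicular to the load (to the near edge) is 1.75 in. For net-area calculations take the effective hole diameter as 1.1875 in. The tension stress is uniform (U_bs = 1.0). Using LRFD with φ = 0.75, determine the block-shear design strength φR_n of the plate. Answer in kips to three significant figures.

Shear plane L_v = 1.625 + 1·4 = 5.625 in; A_gv = 5.625 × 0.5 = 2.812 in².
A_nv = (5.625 − 1.5·1.1875) × 0.5 = 1.922 in².
A_nt = (1.75 − 0.5·1.1875) × 0.5 = 0.5781 in².
0.6 F_u A_nv = 74.95 kips; 0.6 F_y A_gv = 84.38 kips → shear rupture governs the shear term.
R_n = 74.95 + 1.0 × 65 × 0.5781 = 112.5 kips.
Design strength φR_n = 0.75 × 112.5 = 84.4 kips.

84.4 kips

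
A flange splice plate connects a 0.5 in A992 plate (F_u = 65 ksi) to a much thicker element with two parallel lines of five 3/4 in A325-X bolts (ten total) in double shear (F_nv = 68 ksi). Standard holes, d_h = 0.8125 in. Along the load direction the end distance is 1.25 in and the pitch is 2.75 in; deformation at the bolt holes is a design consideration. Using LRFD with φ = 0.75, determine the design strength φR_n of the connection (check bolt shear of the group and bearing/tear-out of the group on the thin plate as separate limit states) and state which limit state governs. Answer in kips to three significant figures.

Bolt shear: A_b = π·0.75²/4 = 0.4418 in²; R_n = 68 × 0.4418 × 10 × 2 = 600.8 kips → 0.75 × 600.8 = 451 kips.
Bearing (1.2 l_c t F_u ≤ 2.4 d t F_u): upper limit = 2.4·0.75·0.5·65 = 58.5 kips.
  Edge l_c = 1.25 − 0.8125/2 = 0.8438 → r_n = 32.91 kips; interior l_c = 2.75 − 0.8125 = 1.938 → r_n = 58.5 kips.
  R_n,bearing = 2·32.91 + 8·58.5 = 533.8 kips → 0.75 × 533.8 = 400 kips.
Bearing governs: 400 kips.

400 kips (bearing governs)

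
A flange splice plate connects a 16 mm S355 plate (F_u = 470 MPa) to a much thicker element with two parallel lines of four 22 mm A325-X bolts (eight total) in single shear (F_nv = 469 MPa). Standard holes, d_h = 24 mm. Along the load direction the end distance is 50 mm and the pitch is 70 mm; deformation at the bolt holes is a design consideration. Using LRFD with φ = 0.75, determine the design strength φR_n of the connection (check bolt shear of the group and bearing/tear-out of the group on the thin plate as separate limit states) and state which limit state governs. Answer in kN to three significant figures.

1070 kN (bolt shear governs)

Bolt shear: A_b = π·22²/4 = 380.1 mm²; R_n = 469 × 380.1 × 8 × 1 / 1000 = 1426 kN → 0.75 × 1426 = 1070 kN.
Bearing (1.2 l_c t F_u ≤ 2.4 d t F_u): upper limit = 2.4·22·16·470 / 1000 = 397.1 kN.
  Edge l_c = 50 − 24/2 = 38 → r_n = 342.9 kN; interior l_c = 70 − 24 = 46 → r_n = 397.1 kN.
  R_n,bearing = 2·342.9 + 6·397.1 = 3068 kN → 0.75 × 3068 = 2300 kN.
Bolt shear governs: 1070 kN.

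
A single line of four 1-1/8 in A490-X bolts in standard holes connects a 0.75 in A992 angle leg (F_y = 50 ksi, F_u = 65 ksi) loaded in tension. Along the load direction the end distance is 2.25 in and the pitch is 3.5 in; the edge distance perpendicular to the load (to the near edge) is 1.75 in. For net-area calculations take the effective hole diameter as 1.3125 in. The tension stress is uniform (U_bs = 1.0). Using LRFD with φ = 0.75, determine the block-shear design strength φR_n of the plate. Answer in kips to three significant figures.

219 kips

Shear plane L_v = 2.25 + 3·3.5 = 12.75 in; A_gv = 12.75 × 0.75 = 9.562 in².
A_nv = (12.75 − 3.5·1.3125) × 0.75 = 6.117 in².
A_nt = (1.75 − 0.5·1.3125) × 0.75 = 0.8203 in².
0.6 F_u A_nv = 238.6 kips; 0.6 F_y A_gv = 286.9 kips → shear rupture governs the shear term.
R_n = 238.6 + 1.0 × 65 × 0.8203 = 291.9 kips.
Design strength φR_n = 0.75 × 291.9 = 219 kips.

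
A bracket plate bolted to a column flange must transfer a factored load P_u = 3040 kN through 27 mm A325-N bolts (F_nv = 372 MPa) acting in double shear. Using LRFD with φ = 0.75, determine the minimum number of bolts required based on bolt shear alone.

A_b = π·27²/4 = 572.6 mm².
Per-bolt design strength φR_n = 0.75 × 372 × 572.6 × 2 / 1000 = 319.5 kN.
n ≥ 3040 / 319.5 = 9.515 → use 10 bolts.

10 bolts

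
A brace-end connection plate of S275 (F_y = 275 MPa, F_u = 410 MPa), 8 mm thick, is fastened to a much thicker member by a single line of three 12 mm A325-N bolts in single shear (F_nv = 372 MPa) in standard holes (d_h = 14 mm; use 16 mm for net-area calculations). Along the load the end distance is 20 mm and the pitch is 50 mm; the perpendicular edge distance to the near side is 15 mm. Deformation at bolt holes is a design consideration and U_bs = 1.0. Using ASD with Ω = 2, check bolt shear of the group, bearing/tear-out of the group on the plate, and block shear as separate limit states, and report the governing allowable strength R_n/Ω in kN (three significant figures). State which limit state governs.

63.1 kN (bolt shear governs)

Bolt shear: A_b = π·12²/4 = 113.1 mm²; R_n = 372 × 113.1 × 3 × 1 / 1000 = 126.2 kN → 126.2 / 2 = 63.1 kN.
Bearing: edge l_c = 13, r_n = 51.17 kN; interior l_c = 36, r_n = 94.46 kN; R_n = 51.17 + 2·94.46 = 240.1 kN → 120 kN.
Block shear: A_gv = 960, A_nv = 640, A_nt = 56 mm²; R_n = min(0.6F_uA_nv, 0.6F_yA_gv) + U_bs·F_u·A_nt = 180.4 kN → 90.2 kN.
Bolt shear governs: 63.1 kN.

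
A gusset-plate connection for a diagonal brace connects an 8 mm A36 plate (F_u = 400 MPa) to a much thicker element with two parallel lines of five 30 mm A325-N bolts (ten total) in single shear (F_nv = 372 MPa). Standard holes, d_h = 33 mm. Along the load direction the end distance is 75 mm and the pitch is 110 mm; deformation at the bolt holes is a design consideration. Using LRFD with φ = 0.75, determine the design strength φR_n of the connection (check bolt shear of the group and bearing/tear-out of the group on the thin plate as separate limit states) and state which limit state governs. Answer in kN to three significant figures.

1720 kN (bearing governs)

Bolt shear: A_b = π·30²/4 = 706.9 mm²; R_n = 372 × 706.9 × 10 × 1 / 1000 = 2630 kN → 0.75 × 2630 = 1970 kN.
Bearing (1.2 l_c t F_u ≤ 2.4 d t F_u): upper limit = 2.4·30·8·400 / 1000 = 230.4 kN.
  Edge l_c = 75 − 33/2 = 58.5 → r_n = 224.6 kN; interior l_c = 110 − 33 = 77 → r_n = 230.4 kN.
  R_n,bearing = 2·224.6 + 8·230.4 = 2292 kN → 0.75 × 2292 = 1720 kN.
Bearing governs: 1720 kN.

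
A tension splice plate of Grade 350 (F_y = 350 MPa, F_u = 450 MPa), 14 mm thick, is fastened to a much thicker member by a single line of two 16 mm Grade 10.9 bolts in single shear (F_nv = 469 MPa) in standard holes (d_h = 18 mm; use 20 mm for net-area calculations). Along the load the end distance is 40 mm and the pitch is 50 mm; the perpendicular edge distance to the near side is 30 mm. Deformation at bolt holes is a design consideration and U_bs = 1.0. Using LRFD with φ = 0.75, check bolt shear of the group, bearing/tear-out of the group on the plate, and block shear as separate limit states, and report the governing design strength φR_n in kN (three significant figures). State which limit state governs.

141 kN (bolt shear governs)

Bolt shear: A_b = π·16²/4 = 201.1 mm²; R_n = 469 × 201.1 × 2 × 1 / 1000 = 188.6 kN → 0.75 × 188.6 = 141 kN.
Bearing: edge l_c = 31, r_n = 234.4 kN; interior l_c = 32, r_n = 241.9 kN; R_n = 234.4 + 1·241.9 = 476.3 kN → 357 kN.
Block shear: A_gv = 1260, A_nv = 840, A_nt = 280 mm²; R_n = min(0.6F_uA_nv, 0.6F_yA_gv) + U_bs·F_u·A_nt = 352.8 kN → 265 kN.
Bolt shear governs: 141 kN.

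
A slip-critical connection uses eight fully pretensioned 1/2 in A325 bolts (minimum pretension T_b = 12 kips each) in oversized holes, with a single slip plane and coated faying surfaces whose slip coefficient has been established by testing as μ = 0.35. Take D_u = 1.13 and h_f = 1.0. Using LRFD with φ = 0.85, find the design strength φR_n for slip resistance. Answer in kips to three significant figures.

R_n = μ · D_u · h_f · T_b · n_s · n_b = 0.35 × 1.13 × 1.0 × 12 × 1 × 8 = 37.97 kips.
Design strength φR_n = 0.85 × 37.97 = 32.3 kips.

32.3 kips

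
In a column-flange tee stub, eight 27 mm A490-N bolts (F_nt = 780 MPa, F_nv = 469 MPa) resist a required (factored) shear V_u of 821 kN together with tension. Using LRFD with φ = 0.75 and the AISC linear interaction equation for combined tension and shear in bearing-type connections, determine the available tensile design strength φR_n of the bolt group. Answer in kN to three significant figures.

A_b = π·27²/4 = 572.6 mm²; f_rv = 821 × 1000 / (8 × 572.6) = 179.2 MPa.
F'_nt = 1.3 F_nt − (F_nt / φF_nv) f_rv = 1.3·780 − (780/(0.75·469))·179.2 = 616.5 MPa, capped at F_nt → F'_nt = 616.5 MPa.
R_n = F'_nt · A_b · n = 616.5 × 572.6 × 8 / 1000 = 2824 kN.
Design strength φR_n = 0.75 × 2824 = 2120 kN.

2120 kN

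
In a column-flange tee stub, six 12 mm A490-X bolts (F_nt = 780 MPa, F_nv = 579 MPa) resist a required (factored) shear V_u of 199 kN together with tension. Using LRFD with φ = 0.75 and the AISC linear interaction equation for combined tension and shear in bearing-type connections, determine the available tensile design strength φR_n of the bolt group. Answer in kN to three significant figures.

A_b = π·12²/4 = 113.1 mm²; f_rv = 199 × 1000 / (6 × 113.1) = 293.3 MPa.
F'_nt = 1.3 F_nt − (F_nt / φF_nv) f_rv = 1.3·780 − (780/(0.75·579))·293.3 = 487.3 MPa, capped at F_nt → F'_nt = 487.3 MPa.
R_n = F'_nt · A_b · n = 487.3 × 113.1 × 6 / 1000 = 330.6 kN.
Design strength φR_n = 0.75 × 330.6 = 248 kN.

248 kN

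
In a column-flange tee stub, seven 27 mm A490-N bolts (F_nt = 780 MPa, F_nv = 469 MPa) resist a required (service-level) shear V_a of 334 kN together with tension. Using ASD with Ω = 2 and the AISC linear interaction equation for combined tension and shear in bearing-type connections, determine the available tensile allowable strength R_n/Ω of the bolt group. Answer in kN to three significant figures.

1480 kN

A_b = π·27²/4 = 572.6 mm²; f_rv = 334 × 1000 / (7 × 572.6) = 83.34 MPa.
F'_nt = 1.3 F_nt − (Ω F_nt / F_nv) f_rv = 1.3·780 − (2·780/469)·83.34 = 736.8 MPa, capped at F_nt → F'_nt = 736.8 MPa.
R_n = F'_nt · A_b · n = 736.8 × 572.6 × 7 / 1000 = 2953 kN.
Allowable strength R_n/Ω = 2953 / 2 = 1480 kN.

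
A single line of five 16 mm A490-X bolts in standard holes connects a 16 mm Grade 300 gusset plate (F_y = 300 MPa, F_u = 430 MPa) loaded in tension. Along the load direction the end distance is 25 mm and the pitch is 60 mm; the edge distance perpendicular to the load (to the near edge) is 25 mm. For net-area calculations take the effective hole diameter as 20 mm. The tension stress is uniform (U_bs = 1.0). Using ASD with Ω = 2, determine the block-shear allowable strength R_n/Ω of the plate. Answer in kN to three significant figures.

Shear plane L_v = 25 + 4·60 = 265 mm; A_gv = 265 × 16 = 4240 mm².
A_nv = (265 − 4.5·20) × 16 = 2800 mm².
A_nt = (25 − 0.5·20) × 16 = 240 mm².
0.6 F_u A_nv = 722.4 kN; 0.6 F_y A_gv = 763.2 kN → shear rupture governs the shear term.
R_n = 722.4 + 1.0 × 430 × 240 / 1000 = 825.6 kN.
Allowable strength R_n/Ω = 825.6 / 2 = 413 kN.

413 kN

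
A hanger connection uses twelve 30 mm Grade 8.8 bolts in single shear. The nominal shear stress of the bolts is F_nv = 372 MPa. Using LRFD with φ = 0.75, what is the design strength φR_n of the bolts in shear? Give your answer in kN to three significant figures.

2370 kN

A_b = π × 30² / 4 = 706.9 mm².
R_n = F_nv · A_b · n · n_s = 372 × 706.9 × 12 × 1 / 1000 = 3155 kN.
Design strength φR_n = 0.75 × 3155 = 2370 kN.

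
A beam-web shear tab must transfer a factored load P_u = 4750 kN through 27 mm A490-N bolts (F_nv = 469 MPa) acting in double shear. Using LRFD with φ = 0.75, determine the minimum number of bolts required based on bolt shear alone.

12 bolts

A_b = π·27²/4 = 572.6 mm².
Per-bolt design strength φR_n = 0.75 × 469 × 572.6 × 2 / 1000 = 402.8 kN.
n ≥ 4750 / 402.8 = 11.79 → use 12 bolts.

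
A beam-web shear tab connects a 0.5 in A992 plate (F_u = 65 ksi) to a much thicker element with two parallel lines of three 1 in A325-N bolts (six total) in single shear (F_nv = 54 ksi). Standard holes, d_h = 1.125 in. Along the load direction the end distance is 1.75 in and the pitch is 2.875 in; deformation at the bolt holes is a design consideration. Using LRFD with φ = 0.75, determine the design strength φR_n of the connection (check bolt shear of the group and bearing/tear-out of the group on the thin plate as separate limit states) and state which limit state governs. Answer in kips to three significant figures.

Bolt shear: A_b = π·1²/4 = 0.7854 in²; R_n = 54 × 0.7854 × 6 × 1 = 254.5 kips → 0.75 × 254.5 = 191 kips.
Bearing (1.2 l_c t F_u ≤ 2.4 d t F_u): upper limit = 2.4·1·0.5·65 = 78 kips.
  Edge l_c = 1.75 − 1.125/2 = 1.188 → r_n = 46.31 kips; interior l_c = 2.875 − 1.125 = 1.75 → r_n = 68.25 kips.
  R_n,bearing = 2·46.31 + 4·68.25 = 365.6 kips → 0.75 × 365.6 = 274 kips.
Bolt shear governs: 191 kips.

191 kips (bolt shear governs)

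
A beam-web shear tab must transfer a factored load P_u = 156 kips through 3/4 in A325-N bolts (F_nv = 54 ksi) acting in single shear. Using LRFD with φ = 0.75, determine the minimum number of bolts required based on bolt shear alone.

A_b = π·0.75²/4 = 0.4418 in².
Per-bolt design strength φR_n = 0.75 × 54 × 0.4418 × 1 = 17.89 kips.
n ≥ 156 / 17.89 = 8.719 → use 9 bolts.

9 bolts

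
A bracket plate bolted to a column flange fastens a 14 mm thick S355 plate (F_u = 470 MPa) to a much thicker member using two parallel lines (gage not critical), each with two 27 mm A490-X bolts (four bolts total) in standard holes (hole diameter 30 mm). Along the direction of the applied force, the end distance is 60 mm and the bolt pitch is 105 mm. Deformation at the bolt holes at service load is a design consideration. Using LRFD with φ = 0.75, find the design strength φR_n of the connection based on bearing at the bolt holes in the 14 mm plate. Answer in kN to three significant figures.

Per bolt r_n = 1.2 l_c t F_u ≤ 2.4 d t F_u; upper limit = 2.4 × 27 × 14 × 470 / 1000 = 426.4 kN.
Edge bolt: l_c = 60 − 30/2 = 45 mm → 1.2 × 45 × 14 × 470 / 1000 = 355.3 → r_n = 355.3 kN.
Interior bolts: l_c = 105 − 30 = 75 mm → 1.2 × 75 × 14 × 470 / 1000 = 592.2 → r_n = 426.4 kN.
R_n = 2 × 355.3 + 2 × 426.4 = 1563 kN.
Design strength φR_n = 0.75 × 1563 = 1170 kN.

1170 kN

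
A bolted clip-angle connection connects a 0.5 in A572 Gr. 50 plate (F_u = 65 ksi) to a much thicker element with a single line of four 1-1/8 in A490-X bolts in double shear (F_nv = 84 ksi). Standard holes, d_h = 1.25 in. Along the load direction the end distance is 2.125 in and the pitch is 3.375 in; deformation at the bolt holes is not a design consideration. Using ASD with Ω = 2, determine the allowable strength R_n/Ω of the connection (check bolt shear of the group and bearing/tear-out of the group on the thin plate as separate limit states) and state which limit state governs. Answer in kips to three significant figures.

Bolt shear: A_b = π·1.125²/4 = 0.994 in²; R_n = 84 × 0.994 × 4 × 2 = 668 kips → 668 / 2 = 334 kips.
Bearing (1.5 l_c t F_u ≤ 3.0 d t F_u): upper limit = 3.0·1.125·0.5·65 = 109.7 kips.
  Edge l_c = 2.125 − 1.25/2 = 1.5 → r_n = 73.12 kips; interior l_c = 3.375 − 1.25 = 2.125 → r_n = 103.6 kips.
  R_n,bearing = 1·73.12 + 3·103.6 = 383.9 kips → 383.9 / 2 = 192 kips.
Bearing governs: 192 kips.

192 kips (bearing governs)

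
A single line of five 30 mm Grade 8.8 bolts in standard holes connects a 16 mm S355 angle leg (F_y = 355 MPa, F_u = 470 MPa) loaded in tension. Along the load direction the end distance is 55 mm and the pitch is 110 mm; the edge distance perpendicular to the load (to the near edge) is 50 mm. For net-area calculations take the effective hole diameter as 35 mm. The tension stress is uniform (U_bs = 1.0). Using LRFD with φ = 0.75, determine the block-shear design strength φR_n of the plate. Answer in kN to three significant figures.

1330 kN

Shear plane L_v = 55 + 4·110 = 495 mm; A_gv = 495 × 16 = 7920 mm².
A_nv = (495 − 4.5·35) × 16 = 5400 mm².
A_nt = (50 − 0.5·35) × 16 = 520 mm².
0.6 F_u A_nv = 1523 kN; 0.6 F_y A_gv = 1687 kN → shear rupture governs the shear term.
R_n = 1523 + 1.0 × 470 × 520 / 1000 = 1767 kN.
Design strength φR_n = 0.75 × 1767 = 1330 kN.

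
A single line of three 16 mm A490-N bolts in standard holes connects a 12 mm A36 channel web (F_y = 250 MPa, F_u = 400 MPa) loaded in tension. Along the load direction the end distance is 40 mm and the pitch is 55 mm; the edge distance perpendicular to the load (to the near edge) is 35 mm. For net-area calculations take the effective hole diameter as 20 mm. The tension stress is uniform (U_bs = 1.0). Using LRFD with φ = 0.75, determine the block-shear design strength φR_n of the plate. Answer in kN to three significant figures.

292 kN

Shear plane L_v = 40 + 2·55 = 150 mm; A_gv = 150 × 12 = 1800 mm².
A_nv = (150 − 2.5·20) × 12 = 1200 mm².
A_nt = (35 − 0.5·20) × 12 = 300 mm².
0.6 F_u A_nv = 288 kN; 0.6 F_y A_gv = 270 kN → shear yielding governs the shear term.
R_n = 270 + 1.0 × 400 × 300 / 1000 = 390 kN.
Design strength φR_n = 0.75 × 390 = 292 kN.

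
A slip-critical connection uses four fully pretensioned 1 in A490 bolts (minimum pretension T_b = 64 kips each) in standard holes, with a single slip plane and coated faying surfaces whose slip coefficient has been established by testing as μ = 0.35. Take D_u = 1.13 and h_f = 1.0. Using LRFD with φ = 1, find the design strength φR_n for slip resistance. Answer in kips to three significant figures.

101 kips

R_n = μ · D_u · h_f · T_b · n_s · n_b = 0.35 × 1.13 × 1.0 × 64 × 1 × 4 = 101.2 kips.
Design strength φR_n = 1 × 101.2 = 101 kips.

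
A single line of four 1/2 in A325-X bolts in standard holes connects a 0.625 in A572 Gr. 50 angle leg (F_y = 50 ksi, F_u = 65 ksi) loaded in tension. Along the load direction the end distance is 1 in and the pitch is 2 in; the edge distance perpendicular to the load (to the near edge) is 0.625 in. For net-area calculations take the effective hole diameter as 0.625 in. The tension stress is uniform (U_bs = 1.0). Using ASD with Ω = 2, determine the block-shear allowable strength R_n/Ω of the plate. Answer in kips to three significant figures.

Shear plane L_v = 1 + 3·2 = 7 in; A_gv = 7 × 0.625 = 4.375 in².
A_nv = (7 − 3.5·0.625) × 0.625 = 3.008 in².
A_nt = (0.625 − 0.5·0.625) × 0.625 = 0.1953 in².
0.6 F_u A_nv = 117.3 kips; 0.6 F_y A_gv = 131.2 kips → shear rupture governs the shear term.
R_n = 117.3 + 1.0 × 65 × 0.1953 = 130 kips.
Allowable strength R_n/Ω = 130 / 2 = 65 kips.

65 kips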